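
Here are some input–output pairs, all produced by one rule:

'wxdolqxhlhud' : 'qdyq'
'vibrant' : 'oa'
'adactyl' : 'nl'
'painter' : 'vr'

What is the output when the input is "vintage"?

at

In each case the input is transformed by: keep one character in every 3, starting at position 3 (positions 3rd, 6th, 9th, ...), then shift every letter 13 places forward in the alphabet (wrapping around) — i.e. ROT13.
Starting from "vintage": after the first operation, "ng"; after the second, "at".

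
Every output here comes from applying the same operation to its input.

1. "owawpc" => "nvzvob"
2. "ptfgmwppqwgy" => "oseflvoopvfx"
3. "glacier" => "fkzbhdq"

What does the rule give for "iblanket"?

hakzmjds

In each case the input is transformed by: shift every letter 1 place backward in the alphabet (wrapping around).
Doing the same to "iblanket": "hakzmjds".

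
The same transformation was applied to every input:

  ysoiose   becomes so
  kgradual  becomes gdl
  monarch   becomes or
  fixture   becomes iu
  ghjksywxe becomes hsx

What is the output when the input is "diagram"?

Rule — keep one character in every 3, starting at position 2 (positions 2nd, 5th, 8th, ...).
Doing the same to "diagram": "ir".

ir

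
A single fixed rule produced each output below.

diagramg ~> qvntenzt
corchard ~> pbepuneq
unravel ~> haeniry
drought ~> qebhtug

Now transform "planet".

The rule is to shift every letter 13 places forward in the alphabet (wrapping around) — i.e. ROT13.
Applying that to "planet" gives "cynarg".

cynarg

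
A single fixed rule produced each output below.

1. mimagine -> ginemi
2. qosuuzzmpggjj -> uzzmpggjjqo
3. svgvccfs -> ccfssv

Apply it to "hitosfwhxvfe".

sfwhxvfehi

The rule is to move the first 2 characters to the end (rotate left by 2), then delete the first 2 characters.
On "hitosfwhxvfe": the first step gives "tosfwhxvfehi", and the second then gives "sfwhxvfehi".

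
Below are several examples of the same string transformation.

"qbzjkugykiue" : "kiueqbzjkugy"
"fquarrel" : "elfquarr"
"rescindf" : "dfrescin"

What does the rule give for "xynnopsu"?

The pattern: move the first 2 characters to the end (rotate left by 2), then swap the front and back halves of the string.
"xynnopsu" → "suxynnop".

suxynnop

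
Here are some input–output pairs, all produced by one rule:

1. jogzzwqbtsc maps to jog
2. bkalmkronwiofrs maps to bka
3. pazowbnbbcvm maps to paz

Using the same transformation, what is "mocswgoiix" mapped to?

Looking at the pairs, the operation is to keep only the first 3 characters.
Applying that to "mocswgoiix" gives "moc".

moc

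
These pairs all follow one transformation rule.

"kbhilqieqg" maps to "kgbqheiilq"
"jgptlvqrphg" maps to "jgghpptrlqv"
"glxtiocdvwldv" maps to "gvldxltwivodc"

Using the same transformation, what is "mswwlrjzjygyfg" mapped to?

Rule — take characters alternately from the front and the back (1st, last, 2nd, 2nd-last, ...).
So "mswwlrjzjygyfg" becomes "mgsfwywglyrjjz".

mgsfwywglyrjjz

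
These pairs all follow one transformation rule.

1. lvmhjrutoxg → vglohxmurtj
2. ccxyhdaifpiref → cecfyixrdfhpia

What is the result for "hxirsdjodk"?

xdhkrjiods

Looking at the pairs, the operation is to swap each adjacent pair of characters (1↔2, 3↔4, ...), then take characters alternately from the front and the back (1st, last, 2nd, 2nd-last, ...).
Applying that to "hxirsdjodk" gives "xdhkrjiods".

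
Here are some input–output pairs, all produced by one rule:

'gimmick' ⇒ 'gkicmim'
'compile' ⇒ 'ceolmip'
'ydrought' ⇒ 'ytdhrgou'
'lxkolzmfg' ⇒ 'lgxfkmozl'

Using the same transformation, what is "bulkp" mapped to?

The rule is to take characters alternately from the front and the back (1st, last, 2nd, 2nd-last, ...).
For "bulkp" the result is "bpukl".

bpukl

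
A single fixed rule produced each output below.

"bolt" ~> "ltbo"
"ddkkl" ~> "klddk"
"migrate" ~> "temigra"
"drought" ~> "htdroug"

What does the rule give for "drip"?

The transformation: move the last 2 characters to the front (rotate right by 2).
On "drip" that produces "ipdr".

ipdr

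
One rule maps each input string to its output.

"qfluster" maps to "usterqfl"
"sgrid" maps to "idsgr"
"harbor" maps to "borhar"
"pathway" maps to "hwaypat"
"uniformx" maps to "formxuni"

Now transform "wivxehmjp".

xehmjpwiv

In each case the input is transformed by: move the first 3 characters to the end (rotate left by 3).
Doing the same to "wivxehmjp": "xehmjpwiv".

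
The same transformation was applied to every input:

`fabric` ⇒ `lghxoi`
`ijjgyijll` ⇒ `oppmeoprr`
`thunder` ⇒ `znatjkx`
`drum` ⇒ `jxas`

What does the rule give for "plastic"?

Looking at the pairs, the operation is to shift every letter 6 places forward in the alphabet (wrapping around).
Doing the same to "plastic": "vrgyzoi".

vrgyzoi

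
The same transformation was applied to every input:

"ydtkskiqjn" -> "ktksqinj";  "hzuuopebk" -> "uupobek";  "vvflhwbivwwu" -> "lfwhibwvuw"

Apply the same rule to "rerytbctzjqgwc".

Rule — swap each adjacent pair of characters (1↔2, 3↔4, ...), then delete the first 2 characters.
Working it through for "rerytbctzjqgwc": intermediate "eryrbttcjzgqcw", final "yrbttcjzgqcw".

yrbttcjzgqcw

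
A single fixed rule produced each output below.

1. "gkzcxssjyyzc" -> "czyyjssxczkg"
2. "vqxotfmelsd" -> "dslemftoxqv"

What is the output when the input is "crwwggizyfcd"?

The rule is to reverse the string.
Doing the same to "crwwggizyfcd": "dcfyziggwwrc".

dcfyziggwwrc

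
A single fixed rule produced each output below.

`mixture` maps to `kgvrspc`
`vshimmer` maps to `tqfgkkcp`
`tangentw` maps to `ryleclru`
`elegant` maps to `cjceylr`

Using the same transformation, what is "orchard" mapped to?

mpafypb

What's happening: shift every letter 2 places backward in the alphabet (wrapping around).
For "orchard" the result is "mpafypb".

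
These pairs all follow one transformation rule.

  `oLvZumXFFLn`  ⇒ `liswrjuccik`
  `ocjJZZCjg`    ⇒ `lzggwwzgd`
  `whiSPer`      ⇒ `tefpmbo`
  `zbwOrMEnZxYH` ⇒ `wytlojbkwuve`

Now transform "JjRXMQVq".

Rule — shift every letter 3 places backward in the alphabet (wrapping around), then convert every letter to lowercase.
For "JjRXMQVq", step one produces "GgOUJNSn"; step two turns that into "ggoujnsn".

ggoujnsn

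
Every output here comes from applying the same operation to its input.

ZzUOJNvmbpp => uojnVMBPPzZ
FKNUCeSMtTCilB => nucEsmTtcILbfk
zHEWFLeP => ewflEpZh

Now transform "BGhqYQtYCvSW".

Rule — move the first 2 characters to the end (rotate left by 2), then flip the case of every letter.
Applying both steps to "BGhqYQtYCvSW": "hqYQtYCvSWBG", then "HQyqTycVswbg".
(Check on "zHEWFLeP": → "EWFLePzH" → "ewflEpZh" ✓)

HQyqTycVswbg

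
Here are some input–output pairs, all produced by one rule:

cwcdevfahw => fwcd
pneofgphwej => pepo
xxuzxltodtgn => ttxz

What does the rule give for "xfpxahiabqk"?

iqxx

What's happening: keep one character in every 3, starting at position 1 (positions 1st, 4th, 7th, ...), then move the last 2 characters to the front (rotate right by 2).
On "xfpxahiabqk": the first step gives "xxiq", and the second then gives "iqxx".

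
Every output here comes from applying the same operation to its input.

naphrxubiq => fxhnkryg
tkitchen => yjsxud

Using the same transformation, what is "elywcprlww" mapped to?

Each output is the input with this applied: delete the first 2 characters, then shift every letter 10 places backward in the alphabet (wrapping around).
Applying both steps to "elywcprlww": "ywcprlww", then "omsfhbmm".

omsfhbmm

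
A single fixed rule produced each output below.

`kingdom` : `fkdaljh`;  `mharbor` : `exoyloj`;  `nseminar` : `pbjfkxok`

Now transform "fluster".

What's happening: move the first character to the end, then shift every letter 3 places backward in the alphabet (wrapping around).
"fluster" → "lusterf" → "irpqboc".

irpqboc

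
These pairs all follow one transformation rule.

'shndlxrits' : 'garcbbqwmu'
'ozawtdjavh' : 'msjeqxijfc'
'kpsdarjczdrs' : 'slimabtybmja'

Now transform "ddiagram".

pajvmmrj

In each case the input is transformed by: shift every letter 9 places forward in the alphabet (wrapping around), then swap the front and back halves of the string.
Applying both steps to "ddiagram": "mmrjpajv", then "pajvmmrj".
(Check on "shndlxrits": → "bqwmugarcb" → "garcbbqwmu" ✓)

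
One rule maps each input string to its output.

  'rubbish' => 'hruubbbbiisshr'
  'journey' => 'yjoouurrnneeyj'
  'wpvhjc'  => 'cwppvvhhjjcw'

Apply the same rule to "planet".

tpllaanneetp

In each case the input is transformed by: double every character, then swap the first and last characters.
For "planet", step one produces "ppllaanneett"; step two turns that into "tpllaanneetp".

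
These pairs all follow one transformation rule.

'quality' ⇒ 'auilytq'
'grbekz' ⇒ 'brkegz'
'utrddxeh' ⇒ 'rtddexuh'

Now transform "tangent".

naegtnt

The transformation: move the first character to the end, then swap each adjacent pair of characters (1↔2, 3↔4, ...).
Applying both steps to "tangent": "angentt", then "naegtnt".
(Check on "quality": → "ualityq" → "auilytq" ✓)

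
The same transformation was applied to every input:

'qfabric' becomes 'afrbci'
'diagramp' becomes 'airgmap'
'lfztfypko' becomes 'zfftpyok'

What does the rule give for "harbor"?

What's happening: delete the first character, then swap each adjacent pair of characters (1↔2, 3↔4, ...).
Working it through for "harbor": intermediate "arbor", final "raobr".
(Check on "lfztfypko": → "fztfypko" → "zfftpyok" ✓)

raobr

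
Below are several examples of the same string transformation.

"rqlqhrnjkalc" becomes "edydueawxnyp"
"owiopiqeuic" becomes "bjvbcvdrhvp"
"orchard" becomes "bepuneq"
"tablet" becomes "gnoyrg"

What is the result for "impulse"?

vzchyfr

The transformation: shift every letter 13 places forward in the alphabet (wrapping around) — i.e. ROT13.
So "impulse" becomes "vzchyfr".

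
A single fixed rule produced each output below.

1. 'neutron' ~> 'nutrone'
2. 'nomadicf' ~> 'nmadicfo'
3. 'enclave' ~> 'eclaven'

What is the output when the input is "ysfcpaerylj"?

Each output is the input with this applied: move the first character to the end, then swap the first and last characters.
On "ysfcpaerylj": the first step gives "sfcpaeryljy", and the second then gives "yfcpaeryljs".
(Check on "nomadicf": → "omadicfn" → "nmadicfo" ✓)

yfcpaeryljs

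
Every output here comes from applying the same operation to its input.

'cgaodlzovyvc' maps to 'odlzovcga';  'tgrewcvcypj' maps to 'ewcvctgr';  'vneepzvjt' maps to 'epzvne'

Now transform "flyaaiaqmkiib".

aaiaqmkfly

The pattern: delete the last 3 characters, then move the first 3 characters to the end (rotate left by 3).
Doing the same to "flyaaiaqmkiib": "aaiaqmkfly".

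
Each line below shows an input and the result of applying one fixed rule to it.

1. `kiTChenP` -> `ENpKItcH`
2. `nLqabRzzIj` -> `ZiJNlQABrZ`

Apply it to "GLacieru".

ERUglACI

The transformation: flip the case of every letter, then move the last 3 characters to the front (rotate right by 3).
Applying that to "GLacieru" gives "ERUglACI".
(Check on "nLqabRzzIj": → "NlQABrZZiJ" → "ZiJNlQABrZ" ✓)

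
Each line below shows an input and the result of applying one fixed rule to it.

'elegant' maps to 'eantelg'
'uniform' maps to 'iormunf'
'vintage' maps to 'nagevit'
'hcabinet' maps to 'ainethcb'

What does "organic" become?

Each output is the input with this applied: move the first 3 characters to the end (rotate left by 3), then swap the first and last characters.
On "organic": the first step gives "anicorg", and the second then gives "gnicora".
(Check on "vintage": → "tagevin" → "nagevit" ✓)

gnicora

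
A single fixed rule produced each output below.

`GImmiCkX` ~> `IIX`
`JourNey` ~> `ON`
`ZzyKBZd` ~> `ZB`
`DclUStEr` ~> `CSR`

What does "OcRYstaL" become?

In each case the input is transformed by: keep one character in every 3, starting at position 2 (positions 2nd, 5th, 8th, ...), then convert every letter to uppercase.
Working it through for "OcRYstaL": intermediate "csL", final "CSL".

CSL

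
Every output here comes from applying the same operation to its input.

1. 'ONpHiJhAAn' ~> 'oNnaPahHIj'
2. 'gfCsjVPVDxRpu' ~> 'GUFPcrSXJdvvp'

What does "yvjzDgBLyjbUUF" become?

YfVuJuZBdJGYbl

Each output is the input with this applied: flip the case of every letter, then take characters alternately from the front and the back (1st, last, 2nd, 2nd-last, ...).
Working it through for "yvjzDgBLyjbUUF": intermediate "YVJZdGblYJBuuf", final "YfVuJuZBdJGYbl".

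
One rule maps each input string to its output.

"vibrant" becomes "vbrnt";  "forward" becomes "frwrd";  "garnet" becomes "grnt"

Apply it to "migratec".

mgrtc

Looking at the pairs, the operation is to remove every vowel.
For "migratec" the result is "mgrtc".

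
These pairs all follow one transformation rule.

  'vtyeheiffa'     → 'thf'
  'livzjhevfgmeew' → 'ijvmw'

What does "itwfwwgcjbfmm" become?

twcf

The pattern: keep one character in every 3, starting at position 2 (positions 2nd, 5th, 8th, ...).
Applying that to "itwfwwgcjbfmm" gives "twcf".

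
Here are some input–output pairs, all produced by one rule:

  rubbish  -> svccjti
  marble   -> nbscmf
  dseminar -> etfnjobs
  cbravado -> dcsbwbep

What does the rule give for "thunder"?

Rule — shift every letter 1 place forward in the alphabet (wrapping around).
Applying that to "thunder" gives "uivoefs".

uivoefs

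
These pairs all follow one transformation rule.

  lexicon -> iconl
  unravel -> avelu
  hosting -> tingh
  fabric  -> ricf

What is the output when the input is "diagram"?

Rule — move the first character to the end, then delete the first 2 characters.
So "diagram" becomes "gramd".

gramd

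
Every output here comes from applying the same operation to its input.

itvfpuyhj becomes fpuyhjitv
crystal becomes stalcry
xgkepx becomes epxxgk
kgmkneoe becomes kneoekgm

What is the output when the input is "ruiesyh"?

esyhrui

The rule is to move the first 3 characters to the end (rotate left by 3).
For "ruiesyh" the result is "esyhrui".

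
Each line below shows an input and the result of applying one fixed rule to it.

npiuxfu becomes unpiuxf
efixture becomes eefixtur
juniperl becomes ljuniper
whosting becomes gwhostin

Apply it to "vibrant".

In each case the input is transformed by: move the last character to the front.
On "vibrant" that produces "tvibran".

tvibran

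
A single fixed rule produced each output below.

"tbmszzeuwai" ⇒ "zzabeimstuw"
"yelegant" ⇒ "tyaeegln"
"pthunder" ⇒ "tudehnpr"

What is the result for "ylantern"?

The rule is to sort the characters into alphabetical order, then move the last 2 characters to the front (rotate right by 2).
Working it through for "ylantern": intermediate "aelnnrty", final "tyaelnnr".

tyaelnnr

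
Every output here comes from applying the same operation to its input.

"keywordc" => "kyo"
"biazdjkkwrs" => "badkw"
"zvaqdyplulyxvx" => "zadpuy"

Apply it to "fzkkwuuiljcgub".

In each case the input is transformed by: delete the last 2 characters, then keep every other character starting from the first (positions 1st, 3rd, 5th, ...).
On "fzkkwuuiljcgub": the first step gives "fzkkwuuiljcg", and the second then gives "fkwulc".

fkwulc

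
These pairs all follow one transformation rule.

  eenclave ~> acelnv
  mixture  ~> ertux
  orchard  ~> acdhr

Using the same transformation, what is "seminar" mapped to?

The pattern: delete the first 2 characters, then sort the characters into alphabetical order.
For "seminar", step one produces "minar"; step two turns that into "aimnr".

aimnr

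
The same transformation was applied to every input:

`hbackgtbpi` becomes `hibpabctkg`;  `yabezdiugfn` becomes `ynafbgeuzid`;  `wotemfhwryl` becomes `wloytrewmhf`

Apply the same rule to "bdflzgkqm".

bmdqfklgz

Looking at the pairs, the operation is to take characters alternately from the front and the back (1st, last, 2nd, 2nd-last, ...).
Doing the same to "bdflzgkqm": "bmdqfklgz".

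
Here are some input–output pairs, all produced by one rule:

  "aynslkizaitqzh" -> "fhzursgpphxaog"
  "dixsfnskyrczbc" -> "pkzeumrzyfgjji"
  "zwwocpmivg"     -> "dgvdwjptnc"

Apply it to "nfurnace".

muybhulj

The rule is to shift every letter 7 places forward in the alphabet (wrapping around), then swap each adjacent pair of characters (1↔2, 3↔4, ...).
Applying both steps to "nfurnace": "umbyuhjl", then "muybhulj".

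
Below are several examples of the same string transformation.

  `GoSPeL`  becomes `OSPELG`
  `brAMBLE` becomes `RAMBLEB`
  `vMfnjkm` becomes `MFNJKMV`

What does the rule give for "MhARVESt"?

HARVESTM

The rule is to move the first character to the end, then convert every letter to uppercase.
Working it through for "MhARVESt": intermediate "hARVEStM", final "HARVESTM".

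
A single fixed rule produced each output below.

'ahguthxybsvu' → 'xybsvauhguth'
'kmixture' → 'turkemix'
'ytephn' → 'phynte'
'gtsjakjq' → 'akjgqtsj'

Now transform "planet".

neptla

Looking at the pairs, the operation is to swap the first and last characters, then swap the front and back halves of the string.
For "planet" the result is "neptla".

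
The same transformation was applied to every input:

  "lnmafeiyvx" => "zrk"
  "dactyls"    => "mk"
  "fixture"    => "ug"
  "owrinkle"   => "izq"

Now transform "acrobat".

Each output is the input with this applied: keep one character in every 3, starting at position 2 (positions 2nd, 5th, 8th, ...), then shift every letter 12 places forward in the alphabet (wrapping around).
Applying both steps to "acrobat": "cb", then "on".
(Check on "owrinkle": → "wne" → "izq" ✓)

on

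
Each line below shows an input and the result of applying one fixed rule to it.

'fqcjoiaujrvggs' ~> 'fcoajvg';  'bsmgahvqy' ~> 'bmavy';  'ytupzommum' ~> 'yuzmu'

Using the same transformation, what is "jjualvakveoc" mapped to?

julavo

The transformation: keep every other character starting from the first (positions 1st, 3rd, 5th, ...).
On "jjualvakveoc" that produces "julavo".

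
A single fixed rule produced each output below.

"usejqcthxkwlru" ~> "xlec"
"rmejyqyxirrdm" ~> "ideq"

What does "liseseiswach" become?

Looking at the pairs, the operation is to keep one character in every 3, starting at position 3 (positions 3rd, 6th, 9th, ...), then swap the front and back halves of the string.
Starting from "liseseiswach": after the first operation, "sewh"; after the second, "whse".

whse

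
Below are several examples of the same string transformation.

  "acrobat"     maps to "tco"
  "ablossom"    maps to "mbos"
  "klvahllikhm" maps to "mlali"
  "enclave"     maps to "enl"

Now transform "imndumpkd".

dmdm

Each output is the input with this applied: move the last 2 characters to the front (rotate right by 2), then keep every other character starting from the second (positions 2nd, 4th, 6th, ...).
Starting from "imndumpkd": after the first operation, "kdimndump"; after the second, "dmdm".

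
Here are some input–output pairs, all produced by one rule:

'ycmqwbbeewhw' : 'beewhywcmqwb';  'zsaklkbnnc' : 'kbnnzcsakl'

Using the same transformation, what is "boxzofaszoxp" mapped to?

aszoxbpoxzof

In each case the input is transformed by: swap the first and last characters, then swap the front and back halves of the string.
On "boxzofaszoxp": the first step gives "poxzofaszoxb", and the second then gives "aszoxbpoxzof".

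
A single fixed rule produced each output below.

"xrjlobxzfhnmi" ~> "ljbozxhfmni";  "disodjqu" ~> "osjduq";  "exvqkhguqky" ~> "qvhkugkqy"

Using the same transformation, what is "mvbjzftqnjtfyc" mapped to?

The pattern: delete the first 2 characters, then swap each adjacent pair of characters (1↔2, 3↔4, ...).
Working it through for "mvbjzftqnjtfyc": intermediate "bjzftqnjtfyc", final "jbfzqtjnftcy".

jbfzqtjnftcy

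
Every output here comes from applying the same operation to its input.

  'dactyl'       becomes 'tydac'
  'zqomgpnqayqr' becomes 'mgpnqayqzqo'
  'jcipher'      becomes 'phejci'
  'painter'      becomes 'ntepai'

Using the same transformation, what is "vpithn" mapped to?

thvpi

The rule is to delete the last character, then move the first 3 characters to the end (rotate left by 3).
On "vpithn": the first step gives "vpith", and the second then gives "thvpi".
(Check on "painter": → "painte" → "ntepai" ✓)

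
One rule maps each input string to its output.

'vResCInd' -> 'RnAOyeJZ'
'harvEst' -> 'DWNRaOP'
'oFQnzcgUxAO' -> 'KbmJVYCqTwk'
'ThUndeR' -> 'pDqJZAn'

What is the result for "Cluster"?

Rule — shift every letter 4 places backward in the alphabet (wrapping around), then flip the case of every letter.
Applying both steps to "Cluster": "Yhqopan", then "yHQOPAN".

yHQOPAN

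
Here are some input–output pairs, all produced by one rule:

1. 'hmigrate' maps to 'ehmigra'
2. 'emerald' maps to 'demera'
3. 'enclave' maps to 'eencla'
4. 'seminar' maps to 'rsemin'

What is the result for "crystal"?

Looking at the pairs, the operation is to move the last character to the front, then delete the last character.
Working it through for "crystal": intermediate "lcrysta", final "lcryst".

lcryst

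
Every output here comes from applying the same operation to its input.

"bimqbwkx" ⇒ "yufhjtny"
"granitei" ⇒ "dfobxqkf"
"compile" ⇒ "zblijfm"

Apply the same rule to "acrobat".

xqzxoyl

The transformation: take characters alternately from the front and the back (1st, last, 2nd, 2nd-last, ...), then shift every letter 3 places backward in the alphabet (wrapping around).
Working it through for "acrobat": intermediate "atcarbo", final "xqzxoyl".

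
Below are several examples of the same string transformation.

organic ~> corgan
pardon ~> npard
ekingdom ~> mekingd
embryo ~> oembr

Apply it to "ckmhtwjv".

vckmhtw

The pattern: move the last 2 characters to the front (rotate right by 2), then delete the first character.
Applying both steps to "ckmhtwjv": "jvckmhtw", then "vckmhtw".
(Check on "ekingdom": → "omekingd" → "mekingd" ✓)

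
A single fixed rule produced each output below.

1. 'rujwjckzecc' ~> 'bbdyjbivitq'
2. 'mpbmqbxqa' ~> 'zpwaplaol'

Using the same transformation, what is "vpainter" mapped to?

qdsmhzou

What's happening: reverse the string, then shift every letter 1 place backward in the alphabet (wrapping around).
Doing the same to "vpainter": "qdsmhzou".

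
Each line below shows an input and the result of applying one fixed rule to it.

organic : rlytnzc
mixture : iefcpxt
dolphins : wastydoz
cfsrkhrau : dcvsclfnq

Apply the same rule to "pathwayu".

eshljfal

What's happening: shift every letter 11 places forward in the alphabet (wrapping around), then move the first 2 characters to the end (rotate left by 2).
Starting from "pathwayu": after the first operation, "aleshljf"; after the second, "eshljfal".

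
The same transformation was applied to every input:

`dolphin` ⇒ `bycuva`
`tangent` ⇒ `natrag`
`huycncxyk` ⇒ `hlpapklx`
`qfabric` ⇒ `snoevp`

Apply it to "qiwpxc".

vjckp

The transformation: shift every letter 13 places forward in the alphabet (wrapping around) — i.e. ROT13, then delete the first character.
On "qiwpxc": the first step gives "dvjckp", and the second then gives "vjckp".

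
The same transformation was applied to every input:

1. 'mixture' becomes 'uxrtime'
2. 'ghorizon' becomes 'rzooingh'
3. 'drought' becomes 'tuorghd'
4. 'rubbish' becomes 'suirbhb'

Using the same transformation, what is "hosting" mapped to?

stnohig

Looking at the pairs, the operation is to sort the characters into reverse alphabetical order, then swap each adjacent pair of characters (1↔2, 3↔4, ...).
Applying both steps to "hosting": "tsonihg", then "stnohig".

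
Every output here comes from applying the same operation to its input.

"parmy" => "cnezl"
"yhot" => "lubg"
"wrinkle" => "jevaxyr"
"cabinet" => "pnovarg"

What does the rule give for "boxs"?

In each case the input is transformed by: shift every letter 13 places forward in the alphabet (wrapping around) — i.e. ROT13.
Doing the same to "boxs": "obkf".

obkf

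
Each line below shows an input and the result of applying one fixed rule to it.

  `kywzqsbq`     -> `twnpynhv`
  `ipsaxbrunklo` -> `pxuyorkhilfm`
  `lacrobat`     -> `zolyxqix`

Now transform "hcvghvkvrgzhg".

sdeshsodwedez

Rule — move the first 2 characters to the end (rotate left by 2), then shift every letter 3 places backward in the alphabet (wrapping around).
On "hcvghvkvrgzhg": the first step gives "vghvkvrgzhghc", and the second then gives "sdeshsodwedez".
(Check on "ipsaxbrunklo": → "saxbrunkloip" → "pxuyorkhilfm" ✓)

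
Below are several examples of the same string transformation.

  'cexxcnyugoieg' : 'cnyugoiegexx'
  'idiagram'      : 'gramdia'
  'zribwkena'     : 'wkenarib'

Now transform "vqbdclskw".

In each case the input is transformed by: delete the first character, then move the first 3 characters to the end (rotate left by 3).
Applying both steps to "vqbdclskw": "qbdclskw", then "clskwqbd".

clskwqbd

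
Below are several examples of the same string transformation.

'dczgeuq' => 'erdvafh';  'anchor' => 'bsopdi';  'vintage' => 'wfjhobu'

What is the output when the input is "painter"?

qsbfjuo

What's happening: shift every letter 1 place forward in the alphabet (wrapping around), then take characters alternately from the front and the back (1st, last, 2nd, 2nd-last, ...).
On "painter": the first step gives "qbjoufs", and the second then gives "qsbfjuo".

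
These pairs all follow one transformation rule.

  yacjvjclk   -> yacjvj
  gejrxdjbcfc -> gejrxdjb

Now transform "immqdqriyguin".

immqdqriyg

What's happening: delete the last 3 characters.
On "immqdqriyguin" that produces "immqdqriyg".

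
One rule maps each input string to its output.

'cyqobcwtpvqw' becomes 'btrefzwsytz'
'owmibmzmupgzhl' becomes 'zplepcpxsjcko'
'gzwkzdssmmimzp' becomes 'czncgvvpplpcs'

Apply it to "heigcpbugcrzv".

hljfsexjfucy

Looking at the pairs, the operation is to shift every letter 3 places forward in the alphabet (wrapping around), then delete the first character.
Working it through for "heigcpbugcrzv": intermediate "khljfsexjfucy", final "hljfsexjfucy".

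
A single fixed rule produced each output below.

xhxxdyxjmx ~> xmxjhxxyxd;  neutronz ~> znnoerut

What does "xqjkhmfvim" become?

mixvqfjmkh

In each case the input is transformed by: move the last character to the front, then take characters alternately from the front and the back (1st, last, 2nd, 2nd-last, ...).
Working it through for "xqjkhmfvim": intermediate "mxqjkhmfvi", final "mixvqfjmkh".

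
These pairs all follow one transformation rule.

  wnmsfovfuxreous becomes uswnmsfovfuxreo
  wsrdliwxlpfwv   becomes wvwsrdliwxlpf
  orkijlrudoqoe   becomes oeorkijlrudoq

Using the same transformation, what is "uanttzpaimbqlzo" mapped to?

The pattern: move the last 2 characters to the front (rotate right by 2).
"uanttzpaimbqlzo" → "zouanttzpaimbql".

zouanttzpaimbql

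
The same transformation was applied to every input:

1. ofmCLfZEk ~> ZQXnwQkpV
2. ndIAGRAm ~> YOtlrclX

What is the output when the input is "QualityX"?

What's happening: flip the case of every letter, then shift every letter 11 places forward in the alphabet (wrapping around).
"QualityX" → "bFLWTEJi".

bFLWTEJi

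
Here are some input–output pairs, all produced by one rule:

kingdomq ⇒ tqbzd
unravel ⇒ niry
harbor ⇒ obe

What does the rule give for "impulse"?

Rule — delete the first 3 characters, then shift every letter 13 places forward in the alphabet (wrapping around) — i.e. ROT13.
Starting from "impulse": after the first operation, "ulse"; after the second, "hyfr".
(Check on "kingdomq": → "gdomq" → "tqbzd" ✓)

hyfr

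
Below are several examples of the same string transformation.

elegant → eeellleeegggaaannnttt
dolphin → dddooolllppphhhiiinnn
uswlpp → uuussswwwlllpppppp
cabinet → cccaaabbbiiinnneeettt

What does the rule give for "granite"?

gggrrraaannniiittteee

The pattern: repeat every character 3 times.
For "granite" the result is "gggrrraaannniiittteee".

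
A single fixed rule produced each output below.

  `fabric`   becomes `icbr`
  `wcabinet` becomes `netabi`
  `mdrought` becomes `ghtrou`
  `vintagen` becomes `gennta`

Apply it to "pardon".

onrd

What's happening: delete the first 2 characters, then swap the front and back halves of the string.
Working it through for "pardon": intermediate "rdon", final "onrd".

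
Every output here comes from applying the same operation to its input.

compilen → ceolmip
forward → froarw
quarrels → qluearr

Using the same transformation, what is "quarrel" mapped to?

qeurar

The rule is to delete the last character, then take characters alternately from the front and the back (1st, last, 2nd, 2nd-last, ...).
On "quarrel": the first step gives "quarre", and the second then gives "qeurar".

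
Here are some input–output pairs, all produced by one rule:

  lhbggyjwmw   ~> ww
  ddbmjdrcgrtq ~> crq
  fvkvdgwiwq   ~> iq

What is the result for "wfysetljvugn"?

Each output is the input with this applied: keep every other character starting from the second (positions 2nd, 4th, 6th, ...), then delete the first 3 characters.
For "wfysetljvugn", step one produces "fstjun"; step two turns that into "jun".

jun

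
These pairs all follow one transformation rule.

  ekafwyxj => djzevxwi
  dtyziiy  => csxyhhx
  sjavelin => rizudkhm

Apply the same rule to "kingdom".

In each case the input is transformed by: shift every letter 1 place backward in the alphabet (wrapping around).
For "kingdom" the result is "jhmfcnl".

jhmfcnl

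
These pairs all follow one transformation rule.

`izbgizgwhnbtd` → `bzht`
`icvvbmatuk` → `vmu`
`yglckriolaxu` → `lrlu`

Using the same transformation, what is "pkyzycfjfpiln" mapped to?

The pattern: keep one character in every 3, starting at position 3 (positions 3rd, 6th, 9th, ...).
For "pkyzycfjfpiln" the result is "ycfl".

ycfl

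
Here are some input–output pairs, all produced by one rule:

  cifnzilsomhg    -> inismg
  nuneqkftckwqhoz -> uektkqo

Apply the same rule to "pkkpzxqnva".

The transformation: keep every other character starting from the second (positions 2nd, 4th, 6th, ...).
On "pkkpzxqnva" that produces "kpxna".

kpxna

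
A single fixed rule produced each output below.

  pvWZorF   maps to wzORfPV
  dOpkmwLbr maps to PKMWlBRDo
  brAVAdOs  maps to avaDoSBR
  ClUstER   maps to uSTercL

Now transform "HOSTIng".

stiNGho

What's happening: flip the case of every letter, then move the first 2 characters to the end (rotate left by 2).
Working it through for "HOSTIng": intermediate "hostiNG", final "stiNGho".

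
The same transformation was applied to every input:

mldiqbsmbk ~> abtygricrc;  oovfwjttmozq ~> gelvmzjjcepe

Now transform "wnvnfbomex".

ndldvrecum

Looking at the pairs, the operation is to shift every letter 10 places backward in the alphabet (wrapping around), then swap the first and last characters.
Starting from "wnvnfbomex": after the first operation, "mdldvrecun"; after the second, "ndldvrecum".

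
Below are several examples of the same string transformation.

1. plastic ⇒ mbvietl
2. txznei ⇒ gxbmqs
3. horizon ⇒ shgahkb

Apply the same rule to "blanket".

dxmuetg

The rule is to shift every letter 7 places backward in the alphabet (wrapping around), then move the last 3 characters to the front (rotate right by 3).
Starting from "blanket": after the first operation, "uetgdxm"; after the second, "dxmuetg".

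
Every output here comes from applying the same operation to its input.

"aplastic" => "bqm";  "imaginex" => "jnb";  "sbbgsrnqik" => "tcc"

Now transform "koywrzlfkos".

lpz

In each case the input is transformed by: shift every letter 1 place forward in the alphabet (wrapping around), then keep only the first 3 characters.
Starting from "koywrzlfkos": after the first operation, "lpzxsamglpt"; after the second, "lpz".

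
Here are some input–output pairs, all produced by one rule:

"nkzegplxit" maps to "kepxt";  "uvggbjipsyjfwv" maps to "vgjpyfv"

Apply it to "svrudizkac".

vuikc

Each output is the input with this applied: keep every other character starting from the second (positions 2nd, 4th, 6th, ...).
Doing the same to "svrudizkac": "vuikc".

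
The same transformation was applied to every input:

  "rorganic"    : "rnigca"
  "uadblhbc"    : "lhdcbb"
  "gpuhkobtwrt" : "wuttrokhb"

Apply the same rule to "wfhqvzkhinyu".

zyvuqnkihh

Looking at the pairs, the operation is to delete the first 2 characters, then sort the characters into reverse alphabetical order.
For "wfhqvzkhinyu", step one produces "hqvzkhinyu"; step two turns that into "zyvuqnkihh".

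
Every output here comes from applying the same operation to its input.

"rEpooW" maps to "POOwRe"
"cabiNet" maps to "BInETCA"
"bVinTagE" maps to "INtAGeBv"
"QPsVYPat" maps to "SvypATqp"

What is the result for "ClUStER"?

The transformation: flip the case of every letter, then move the first 2 characters to the end (rotate left by 2).
Working it through for "ClUStER": intermediate "cLusTer", final "usTercL".
(Check on "QPsVYPat": → "qpSvypAT" → "SvypATqp" ✓)

usTercL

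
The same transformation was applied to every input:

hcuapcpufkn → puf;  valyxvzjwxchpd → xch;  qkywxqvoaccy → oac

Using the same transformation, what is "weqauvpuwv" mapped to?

vpu

What's happening: delete the last 2 characters, then keep only the last 3 characters.
Starting from "weqauvpuwv": after the first operation, "weqauvpu"; after the second, "vpu".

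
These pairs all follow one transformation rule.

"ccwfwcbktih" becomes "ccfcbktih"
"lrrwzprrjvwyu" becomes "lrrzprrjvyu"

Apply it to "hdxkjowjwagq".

Each output is the input with this applied: remove every "w".
"hdxkjowjwagq" → "hdxkjojagq".

hdxkjojagq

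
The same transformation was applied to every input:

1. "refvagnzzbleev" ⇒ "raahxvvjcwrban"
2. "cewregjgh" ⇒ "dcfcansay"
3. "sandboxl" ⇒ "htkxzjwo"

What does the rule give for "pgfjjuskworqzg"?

Looking at the pairs, the operation is to shift every letter 4 places backward in the alphabet (wrapping around), then reverse the string.
"pgfjjuskworqzg" → "lcbffqogsknmvc" → "cvmnksgoqffbcl".

cvmnksgoqffbcl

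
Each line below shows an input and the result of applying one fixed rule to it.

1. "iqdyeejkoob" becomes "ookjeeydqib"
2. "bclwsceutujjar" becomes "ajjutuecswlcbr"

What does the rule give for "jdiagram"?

argaidjm

The rule is to move the last character to the front, then reverse the string.
Working it through for "jdiagram": intermediate "mjdiagra", final "argaidjm".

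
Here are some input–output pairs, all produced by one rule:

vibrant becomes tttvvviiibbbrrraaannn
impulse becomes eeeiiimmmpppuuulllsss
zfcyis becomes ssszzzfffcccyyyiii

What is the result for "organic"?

cccooorrrgggaaannniii

The pattern: repeat every character 3 times, then move the last 3 characters to the front (rotate right by 3).
Applying both steps to "organic": "ooorrrgggaaannniiiccc", then "cccooorrrgggaaannniii".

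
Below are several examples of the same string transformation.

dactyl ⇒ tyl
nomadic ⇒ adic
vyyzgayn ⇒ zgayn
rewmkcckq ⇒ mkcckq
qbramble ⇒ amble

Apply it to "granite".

Looking at the pairs, the operation is to delete the first 3 characters.
So "granite" becomes "nite".

nite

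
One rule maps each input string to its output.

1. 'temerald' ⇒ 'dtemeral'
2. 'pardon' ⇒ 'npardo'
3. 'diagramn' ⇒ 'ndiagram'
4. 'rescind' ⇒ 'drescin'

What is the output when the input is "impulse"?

What's happening: move the last character to the front.
Applying that to "impulse" gives "eimpuls".

eimpuls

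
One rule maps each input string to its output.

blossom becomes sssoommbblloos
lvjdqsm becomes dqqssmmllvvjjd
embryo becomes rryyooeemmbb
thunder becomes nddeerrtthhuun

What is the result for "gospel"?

ppeellggooss

What's happening: double every character, then swap the front and back halves of the string.
"gospel" → "ggoossppeell" → "ppeellggooss".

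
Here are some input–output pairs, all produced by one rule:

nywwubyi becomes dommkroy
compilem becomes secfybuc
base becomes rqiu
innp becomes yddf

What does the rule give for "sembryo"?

iucrhoe

Looking at the pairs, the operation is to shift every letter 10 places backward in the alphabet (wrapping around).
So "sembryo" becomes "iucrhoe".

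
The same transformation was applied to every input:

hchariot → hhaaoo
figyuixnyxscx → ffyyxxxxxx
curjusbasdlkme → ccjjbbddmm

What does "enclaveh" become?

Looking at the pairs, the operation is to keep one character in every 3, starting at position 1 (positions 1st, 4th, 7th, ...), then double every character.
Working it through for "enclaveh": intermediate "ele", final "eellee".

eellee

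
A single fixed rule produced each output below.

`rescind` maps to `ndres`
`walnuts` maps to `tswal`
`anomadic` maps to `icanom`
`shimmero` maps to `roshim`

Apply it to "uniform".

The rule is to move the last 2 characters to the front (rotate right by 2), then delete the last 2 characters.
Applying both steps to "uniform": "rmunifo", then "rmuni".

rmuni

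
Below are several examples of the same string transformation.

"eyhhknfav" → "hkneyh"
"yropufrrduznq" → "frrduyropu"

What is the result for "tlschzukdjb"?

hzuktlsc

The transformation: delete the last 3 characters, then swap the front and back halves of the string.
On "tlschzukdjb": the first step gives "tlschzuk", and the second then gives "hzuktlsc".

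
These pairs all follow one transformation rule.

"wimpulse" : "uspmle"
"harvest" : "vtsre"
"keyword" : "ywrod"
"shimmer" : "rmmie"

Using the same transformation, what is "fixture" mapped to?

xutre

Looking at the pairs, the operation is to delete the first 2 characters, then sort the characters into reverse alphabetical order.
Applying both steps to "fixture": "xture", then "xutre".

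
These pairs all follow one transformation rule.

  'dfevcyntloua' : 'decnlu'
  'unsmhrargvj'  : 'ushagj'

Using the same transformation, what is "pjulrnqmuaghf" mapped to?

purqugf

The transformation: keep every other character starting from the first (positions 1st, 3rd, 5th, ...).
For "pjulrnqmuaghf" the result is "purqugf".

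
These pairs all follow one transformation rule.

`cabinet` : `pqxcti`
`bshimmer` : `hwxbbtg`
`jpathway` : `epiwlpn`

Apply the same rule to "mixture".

Rule — shift every letter 11 places backward in the alphabet (wrapping around), then delete the first character.
"mixture" → "bxmijgt" → "xmijgt".

xmijgt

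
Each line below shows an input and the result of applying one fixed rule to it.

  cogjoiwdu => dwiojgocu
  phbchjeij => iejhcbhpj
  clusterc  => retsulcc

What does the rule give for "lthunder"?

Looking at the pairs, the operation is to move the last character to the front, then reverse the string.
Applying both steps to "lthunder": "rlthunde", then "ednuhtlr".

ednuhtlr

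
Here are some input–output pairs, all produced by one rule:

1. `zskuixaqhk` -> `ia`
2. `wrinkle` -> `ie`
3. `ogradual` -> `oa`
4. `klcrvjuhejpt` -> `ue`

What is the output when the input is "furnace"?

ae

The transformation: keep every other character starting from the first (positions 1st, 3rd, 5th, ...), then keep only the vowels.
Starting from "furnace": after the first operation, "frae"; after the second, "ae".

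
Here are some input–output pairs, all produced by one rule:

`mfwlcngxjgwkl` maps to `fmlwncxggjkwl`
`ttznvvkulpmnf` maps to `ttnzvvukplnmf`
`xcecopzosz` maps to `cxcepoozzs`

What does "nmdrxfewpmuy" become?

mnrdfxwempyu

Rule — swap each adjacent pair of characters (1↔2, 3↔4, ...).
For "nmdrxfewpmuy" the result is "mnrdfxwempyu".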